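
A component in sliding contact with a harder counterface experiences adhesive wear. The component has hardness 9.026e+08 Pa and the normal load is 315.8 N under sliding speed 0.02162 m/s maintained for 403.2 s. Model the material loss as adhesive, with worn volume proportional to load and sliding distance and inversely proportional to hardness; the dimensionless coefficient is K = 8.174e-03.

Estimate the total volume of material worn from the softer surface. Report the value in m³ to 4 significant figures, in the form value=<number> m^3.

Intermediate values are shown rounded; every step runs at exact precision, and a lone final rounding, at 4 significant digits.
Convert: Path length L = v·t = 0.02162 m/s × 403.2 s = 8.717 m.
SI base units throughout: W = 315.8 N, H = 9.026e+08 Pa, K = 8.174e-03.
Worn volume V = K·W·L/H = 8.174e-03 · 315.8 · 8.717 / 9.026e+08 = 2.493e-08 m³.

value=2.493e-08 m^3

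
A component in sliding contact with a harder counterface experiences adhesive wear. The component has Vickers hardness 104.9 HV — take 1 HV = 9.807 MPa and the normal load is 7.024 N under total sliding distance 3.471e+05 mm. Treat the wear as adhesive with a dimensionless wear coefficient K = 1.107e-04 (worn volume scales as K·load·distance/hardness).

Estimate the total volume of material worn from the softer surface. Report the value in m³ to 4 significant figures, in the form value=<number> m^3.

value=2.623e-10 m^3

All arithmetic keeps full float precision — quoted intermediates are rounded — one final rounding, at four significant figures.
Convert: Total distance L = 3.471e+05 mm = 347.1 m.
Convert: Hardness H = 104.9 HV × 9.807 MPa/HV = 1029 MPa = 1.029e+09 Pa.
Expressed in SI base units: W = 7.024 N, H = 1.029e+09 Pa, K = 1.107e-04.
Archard volume V = K·W·L/H = 1.107e-04 · 7.024 · 347.1 / 1.029e+09 = 2.623e-10 m³.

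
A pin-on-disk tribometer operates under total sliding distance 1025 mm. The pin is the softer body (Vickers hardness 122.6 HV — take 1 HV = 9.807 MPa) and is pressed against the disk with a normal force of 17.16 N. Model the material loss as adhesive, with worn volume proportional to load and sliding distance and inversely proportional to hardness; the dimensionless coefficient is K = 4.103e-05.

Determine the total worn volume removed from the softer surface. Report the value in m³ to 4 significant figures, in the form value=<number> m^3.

value=6.002e-13 m^3

Intermediate values are printed rounded — each operation holds full float precision. Rounded once at the end, at 4 significant figures.
Path length L = 1025 mm = 1.025 m.
Hardness H = 122.6 HV × 9.807 MPa/HV = 1202 MPa = 1.202e+09 Pa.
Restated in SI base units: W = 17.16 N, H = 1.202e+09 Pa, K = 4.103e-05.
Apply Archard: V = K·W·L/H = 4.103e-05 · 17.16 · 1.025 / 1.202e+09 = 6.002e-13 m³.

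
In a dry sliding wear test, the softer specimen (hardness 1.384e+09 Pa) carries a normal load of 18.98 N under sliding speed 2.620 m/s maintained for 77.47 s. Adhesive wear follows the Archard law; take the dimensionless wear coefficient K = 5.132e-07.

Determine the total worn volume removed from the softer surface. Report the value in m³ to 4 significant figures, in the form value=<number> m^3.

The computation keeps exact precision, and intermediates are displayed rounded; one final rounding to four significant digits.
Convert: Sliding distance L = v·t = 2.620 m/s × 77.47 s = 203.0 m.
As SI base values: W = 18.98 N, H = 1.384e+09 Pa, K = 5.132e-07.
Apply Archard: V = K·W·L/H = 5.132e-07 · 18.98 · 203.0 / 1.384e+09 = 1.429e-12 m³.

value=1.429e-12 m^3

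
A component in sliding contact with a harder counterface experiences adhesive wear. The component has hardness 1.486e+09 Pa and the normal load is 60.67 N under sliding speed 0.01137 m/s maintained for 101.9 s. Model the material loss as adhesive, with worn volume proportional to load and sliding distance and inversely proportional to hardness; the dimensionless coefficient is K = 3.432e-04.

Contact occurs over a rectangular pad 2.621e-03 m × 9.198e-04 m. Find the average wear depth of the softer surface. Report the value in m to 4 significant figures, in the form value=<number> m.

Intermediates are printed rounded. The algebra maintains exact precision. Rounded just once to 4 significant digits.
Total distance L = v·t = 0.01137 m/s × 101.9 s = 1.159 m.
Contact area A = 2.621e-03 m × 9.198e-04 m = 2.411e-06 m².
In SI base units, W = 60.67 N, H = 1.486e+09 Pa, K = 3.432e-04.
Worn volume V = K·W·L/H = 3.432e-04 · 60.67 · 1.159 / 1.486e+09 = 1.623e-11 m³.
Depth h = V/A = 1.623e-11 / 2.411e-06 = 6.734e-06 m.

value=6.734e-06 m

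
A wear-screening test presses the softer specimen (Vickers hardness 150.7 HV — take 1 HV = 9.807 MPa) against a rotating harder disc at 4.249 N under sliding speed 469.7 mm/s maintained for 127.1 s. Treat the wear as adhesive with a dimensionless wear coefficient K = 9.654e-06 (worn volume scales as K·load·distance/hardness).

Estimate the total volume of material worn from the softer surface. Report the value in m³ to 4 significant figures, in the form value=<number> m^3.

value=1.657e-12 m^3

The algebra carries full float precision — the intermediates appear rounded — rounded just once, at 4 significant digits.
Sliding speed v = 469.7 mm/s = 0.4697 m/s. Distance L = v·t = 0.4697 m/s × 127.1 s = 59.70 m.
Hardness H = 150.7 HV × 9.807 MPa/HV = 1478 MPa = 1.478e+09 Pa.
As SI base values: W = 4.249 N, H = 1.478e+09 Pa, K = 9.654e-06.
Wear volume V = K·W·L/H = 9.654e-06 · 4.249 · 59.70 / 1.478e+09 = 1.657e-12 m³.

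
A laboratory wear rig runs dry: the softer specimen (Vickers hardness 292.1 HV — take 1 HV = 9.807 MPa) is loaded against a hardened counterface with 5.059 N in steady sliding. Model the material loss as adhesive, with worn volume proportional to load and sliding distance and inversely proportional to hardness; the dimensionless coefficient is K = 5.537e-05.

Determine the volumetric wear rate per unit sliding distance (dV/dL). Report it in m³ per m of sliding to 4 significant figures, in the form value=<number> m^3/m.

The intermediates are printed rounded — each operation carries full float precision; one final rounding: four significant figures.
Hardness H = 292.1 HV × 9.807 MPa/HV = 2865 MPa = 2.865e+09 Pa.
Expressed in SI base units: W = 5.059 N, H = 2.865e+09 Pa, K = 5.537e-05.
The wear rate dV/dL = K·W/H (no L dependence): 5.537e-05 · 5.059 / 2.865e+09 = 9.778e-14 m³/m.

value=9.778e-14 m^3/m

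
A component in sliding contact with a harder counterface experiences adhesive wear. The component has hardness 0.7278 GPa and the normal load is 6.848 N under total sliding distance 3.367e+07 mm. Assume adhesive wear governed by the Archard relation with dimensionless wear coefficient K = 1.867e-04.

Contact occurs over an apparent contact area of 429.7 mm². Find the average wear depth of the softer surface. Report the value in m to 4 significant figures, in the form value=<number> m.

value=1.376e-04 m

The intermediates are displayed rounded. All arithmetic holds exact precision — a single final rounding to four significant figures.
Distance covered L = 3.367e+07 mm = 3.367e+04 m.
Hardness H = 0.7278 GPa = 7.278e+08 Pa.
Contact area A = 429.7 mm² = 4.297e-04 m².
In SI base units: W = 6.848 N, H = 7.278e+08 Pa, K = 1.867e-04.
Wear volume V = K·W·L/H = 1.867e-04 · 6.848 · 3.367e+04 / 7.278e+08 = 5.915e-08 m³.
Mean depth h = V/A = 5.915e-08 / 4.297e-04 = 1.376e-04 m.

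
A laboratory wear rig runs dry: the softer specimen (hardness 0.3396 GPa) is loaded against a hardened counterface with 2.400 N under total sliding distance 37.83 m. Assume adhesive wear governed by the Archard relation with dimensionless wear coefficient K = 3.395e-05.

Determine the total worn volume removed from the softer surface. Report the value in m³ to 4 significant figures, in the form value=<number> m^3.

The algebra keeps exact precision, and intermediate values are printed rounded, and a lone final rounding: 4 significant figures.
Convert: Hardness H = 0.3396 GPa = 3.396e+08 Pa.
As SI base values: W = 2.400 N, H = 3.396e+08 Pa, K = 3.395e-05.
The Archard volume V = K·W·L/H = 3.395e-05 · 2.400 · 37.83 / 3.396e+08 = 9.077e-12 m³.

value=9.077e-12 m^3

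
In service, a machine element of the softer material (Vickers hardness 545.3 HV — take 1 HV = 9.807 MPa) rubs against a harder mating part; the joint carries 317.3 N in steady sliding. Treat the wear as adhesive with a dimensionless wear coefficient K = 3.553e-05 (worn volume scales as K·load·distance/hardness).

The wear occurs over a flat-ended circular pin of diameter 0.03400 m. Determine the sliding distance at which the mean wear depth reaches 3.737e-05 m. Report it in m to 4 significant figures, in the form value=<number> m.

Each operation carries full float precision — intermediates appear rounded — a lone final rounding, at four significant digits.
Convert: Hardness H = 545.3 HV × 9.807 MPa/HV = 5348 MPa = 5.348e+09 Pa.
Convert: Contact area A = π·d²/4 = π·(0.03400 m)²/4 = 9.079e-04 m².
As SI base values: W = 317.3 N, H = 5.348e+09 Pa, K = 3.553e-05.
Volume at the limit: V_lim = h_lim·A = 3.737e-05 · 9.079e-04 = 3.393e-08 m³.
Inverting, life L = V_lim·H/(K·W) = 3.393e-08 · 5.348e+09 / (3.553e-05 · 317.3) = 1.609e+04 m.

value=1.609e+04 m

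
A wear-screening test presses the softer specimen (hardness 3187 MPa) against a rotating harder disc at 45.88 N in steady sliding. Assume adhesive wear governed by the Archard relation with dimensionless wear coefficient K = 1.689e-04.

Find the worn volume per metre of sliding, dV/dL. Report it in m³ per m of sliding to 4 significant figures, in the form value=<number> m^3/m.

value=2.431e-12 m^3/m

The algebra keeps full float precision, and quoted intermediates are rounded. Rounded once at the end to four significant figures.
Hardness H = 3187 MPa = 3.187e+09 Pa.
Expressed in SI base units: W = 45.88 N, H = 3.187e+09 Pa, K = 1.689e-04.
Rate of wear dV/dL = K·W/H, so: 1.689e-04 · 45.88 / 3.187e+09 = 2.431e-12 m³/m.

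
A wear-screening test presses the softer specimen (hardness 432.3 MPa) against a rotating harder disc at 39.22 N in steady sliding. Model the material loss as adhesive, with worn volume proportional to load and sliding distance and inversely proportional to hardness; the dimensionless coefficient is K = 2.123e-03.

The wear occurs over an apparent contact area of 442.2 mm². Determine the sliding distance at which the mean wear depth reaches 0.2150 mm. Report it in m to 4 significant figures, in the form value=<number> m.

All arithmetic keeps exact precision. Shown intermediates are rounded, and one final rounding: four significant digits.
Convert: Hardness H = 432.3 MPa = 4.323e+08 Pa.
Convert: Contact area A = 442.2 mm² = 4.422e-04 m².
Convert: Depth limit h_lim = 0.2150 mm = 2.150e-04 m.
Restated in SI base units: W = 39.22 N, H = 4.323e+08 Pa, K = 2.123e-03.
Wearable volume V_lim = h_lim·A = 2.150e-04 · 4.422e-04 = 9.507e-08 m³.
Sliding life L = V_lim·H/(K·W) = 9.507e-08 · 4.323e+08 / (2.123e-03 · 39.22) = 493.6 m.

value=493.6 m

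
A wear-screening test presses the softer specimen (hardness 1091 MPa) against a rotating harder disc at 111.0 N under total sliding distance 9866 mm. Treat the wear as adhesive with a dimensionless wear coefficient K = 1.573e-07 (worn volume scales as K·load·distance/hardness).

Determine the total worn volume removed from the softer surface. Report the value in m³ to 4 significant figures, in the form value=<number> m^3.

All working math maintains exact precision. Intermediates are printed rounded. Rounded once at the end: four significant figures.
Sliding distance L = 9866 mm = 9.866 m.
Hardness H = 1091 MPa = 1.091e+09 Pa.
Working in SI base units: W = 111.0 N, H = 1.091e+09 Pa, K = 1.573e-07.
Worn volume V = K·W·L/H = 1.573e-07 · 111.0 · 9.866 / 1.091e+09 = 1.579e-13 m³.

value=1.579e-13 m^3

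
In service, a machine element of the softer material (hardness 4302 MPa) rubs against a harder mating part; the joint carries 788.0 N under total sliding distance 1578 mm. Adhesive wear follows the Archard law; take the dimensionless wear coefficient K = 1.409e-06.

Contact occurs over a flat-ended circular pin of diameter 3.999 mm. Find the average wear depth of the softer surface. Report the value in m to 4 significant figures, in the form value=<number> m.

Intermediates are shown rounded, and all working math runs at full precision, and rounded just once, at 4 significant figures.
Convert: The distance L = 1578 mm = 1.578 m.
Convert: Hardness H = 4302 MPa = 4.302e+09 Pa.
Convert: Pin diameter d = 3.999 mm = 0.003999 m. Contact area A = π·d²/4 = π·(0.003999 m)²/4 = 1.256e-05 m².
In SI base units: W = 788.0 N, H = 4.302e+09 Pa, K = 1.409e-06.
Wear volume V = K·W·L/H = 1.409e-06 · 788.0 · 1.578 / 4.302e+09 = 4.073e-13 m³.
Depth of wear h = V/A = 4.073e-13 / 1.256e-05 = 3.243e-08 m.

value=3.243e-08 m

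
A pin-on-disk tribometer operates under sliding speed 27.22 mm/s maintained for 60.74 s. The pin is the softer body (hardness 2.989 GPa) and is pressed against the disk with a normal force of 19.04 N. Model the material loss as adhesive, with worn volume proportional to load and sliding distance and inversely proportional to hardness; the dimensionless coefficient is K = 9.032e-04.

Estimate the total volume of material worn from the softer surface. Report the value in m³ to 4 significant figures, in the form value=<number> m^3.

All arithmetic maintains full precision — the intermediates are displayed rounded — a lone final rounding, at 4 significant figures.
Convert: Sliding speed v = 27.22 mm/s = 0.02722 m/s. Distance L = v·t = 0.02722 m/s × 60.74 s = 1.653 m.
Convert: Hardness H = 2.989 GPa = 2.989e+09 Pa.
As SI base values: W = 19.04 N, H = 2.989e+09 Pa, K = 9.032e-04.
Wear volume V = K·W·L/H = 9.032e-04 · 19.04 · 1.653 / 2.989e+09 = 9.512e-12 m³.

value=9.512e-12 m^3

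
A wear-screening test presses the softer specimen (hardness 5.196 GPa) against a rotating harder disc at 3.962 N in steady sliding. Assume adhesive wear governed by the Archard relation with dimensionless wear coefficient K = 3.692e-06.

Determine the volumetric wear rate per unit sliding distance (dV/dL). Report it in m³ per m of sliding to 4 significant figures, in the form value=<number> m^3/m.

value=2.815e-15 m^3/m

Intermediates are printed rounded, and the computation maintains exact precision, and one final rounding, at 4 significant figures.
Convert: Hardness H = 5.196 GPa = 5.196e+09 Pa.
Collected in SI base units: W = 3.962 N, H = 5.196e+09 Pa, K = 3.692e-06.
The wear rate dV/dL = K·W/H (independent of L): 3.692e-06 · 3.962 / 5.196e+09 = 2.815e-15 m³/m.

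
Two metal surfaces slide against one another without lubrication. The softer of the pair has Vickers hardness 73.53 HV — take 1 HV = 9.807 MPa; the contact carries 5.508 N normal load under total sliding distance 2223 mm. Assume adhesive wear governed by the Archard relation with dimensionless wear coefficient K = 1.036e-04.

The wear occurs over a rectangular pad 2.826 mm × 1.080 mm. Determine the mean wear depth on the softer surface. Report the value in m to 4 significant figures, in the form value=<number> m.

Intermediates are printed rounded, and every step carries exact precision; one last rounding: four significant digits.
Convert: Path length L = 2223 mm = 2.223 m.
Convert: Hardness H = 73.53 HV × 9.807 MPa/HV = 721.1 MPa = 7.211e+08 Pa.
Convert: Pad sides 2.826 mm × 1.080 mm = 0.002826 m × 0.001080 m. Contact area A = 0.002826 m × 0.001080 m = 3.052e-06 m².
Collected in SI base units: W = 5.508 N, H = 7.211e+08 Pa, K = 1.036e-04.
Wear volume V = K·W·L/H = 1.036e-04 · 5.508 · 2.223 / 7.211e+08 = 1.759e-12 m³.
Mean depth h = V/A = 1.759e-12 / 3.052e-06 = 5.764e-07 m.

value=5.764e-07 m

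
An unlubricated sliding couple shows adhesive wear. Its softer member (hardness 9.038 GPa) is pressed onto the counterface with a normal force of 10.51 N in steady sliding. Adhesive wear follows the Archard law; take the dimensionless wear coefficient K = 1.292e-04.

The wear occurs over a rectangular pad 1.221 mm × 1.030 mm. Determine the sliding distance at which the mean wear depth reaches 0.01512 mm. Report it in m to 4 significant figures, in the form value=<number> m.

Intermediates appear rounded — every step carries exact precision. Rounded just once: 4 significant digits.
Hardness H = 9.038 GPa = 9.038e+09 Pa.
Pad sides 1.221 mm × 1.030 mm = 0.001221 m × 0.001030 m. Contact area A = 0.001221 m × 0.001030 m = 1.258e-06 m².
Depth limit h_lim = 0.01512 mm = 1.512e-05 m.
SI base units throughout: W = 10.51 N, H = 9.038e+09 Pa, K = 1.292e-04.
Volume at the limit: V_lim = h_lim·A = 1.512e-05 · 1.258e-06 = 1.902e-11 m³.
Inverting, life L = V_lim·H/(K·W) = 1.902e-11 · 9.038e+09 / (1.292e-04 · 10.51) = 126.6 m.

value=126.6 m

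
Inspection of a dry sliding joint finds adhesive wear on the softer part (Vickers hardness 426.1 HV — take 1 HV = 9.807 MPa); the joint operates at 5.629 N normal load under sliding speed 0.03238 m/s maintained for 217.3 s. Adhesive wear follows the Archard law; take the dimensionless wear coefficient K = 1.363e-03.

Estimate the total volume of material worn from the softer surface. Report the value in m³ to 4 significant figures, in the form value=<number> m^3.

value=1.292e-11 m^3

Each operation runs at full precision; printed values are rounded — rounded just once, at four significant figures.
Distance L = v·t = 0.03238 m/s × 217.3 s = 7.036 m.
Hardness H = 426.1 HV × 9.807 MPa/HV = 4179 MPa = 4.179e+09 Pa.
Collected in SI base units: W = 5.629 N, H = 4.179e+09 Pa, K = 1.363e-03.
The Archard volume V = K·W·L/H = 1.363e-03 · 5.629 · 7.036 / 4.179e+09 = 1.292e-11 m³.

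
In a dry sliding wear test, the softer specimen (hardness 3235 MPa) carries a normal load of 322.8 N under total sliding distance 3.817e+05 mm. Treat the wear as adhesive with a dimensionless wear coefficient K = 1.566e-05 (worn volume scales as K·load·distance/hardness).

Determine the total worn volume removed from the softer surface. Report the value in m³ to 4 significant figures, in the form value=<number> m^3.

Intermediate values are printed rounded, and every step holds full float precision. Rounded once at the end, at 4 significant figures.
Total distance L = 3.817e+05 mm = 381.7 m.
Hardness H = 3235 MPa = 3.235e+09 Pa.
SI base units throughout: W = 322.8 N, H = 3.235e+09 Pa, K = 1.566e-05.
Wear volume V = K·W·L/H = 1.566e-05 · 322.8 · 381.7 / 3.235e+09 = 5.964e-10 m³.

value=5.964e-10 m^3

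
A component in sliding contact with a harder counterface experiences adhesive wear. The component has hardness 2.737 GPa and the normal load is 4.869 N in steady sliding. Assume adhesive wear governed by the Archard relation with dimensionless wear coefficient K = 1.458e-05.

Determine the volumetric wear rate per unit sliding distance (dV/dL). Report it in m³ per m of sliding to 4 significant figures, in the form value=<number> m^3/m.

value=2.594e-14 m^3/m

Each operation carries full precision. Printed values are rounded; a lone final rounding, at 4 significant figures.
Hardness H = 2.737 GPa = 2.737e+09 Pa.
As SI base values: W = 4.869 N, H = 2.737e+09 Pa, K = 1.458e-05.
Wear rate dV/dL = K·W/H (no L dependence): 1.458e-05 · 4.869 / 2.737e+09 = 2.594e-14 m³/m.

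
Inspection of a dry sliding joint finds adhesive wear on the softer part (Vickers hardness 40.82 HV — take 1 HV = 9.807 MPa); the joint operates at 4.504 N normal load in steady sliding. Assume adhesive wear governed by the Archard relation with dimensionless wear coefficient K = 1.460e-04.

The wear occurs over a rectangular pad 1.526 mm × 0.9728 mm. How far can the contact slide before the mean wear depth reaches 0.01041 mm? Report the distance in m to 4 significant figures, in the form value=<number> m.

Printed values are rounded; the computation maintains full float precision — rounded once at the end, at 4 significant figures.
Convert: Hardness H = 40.82 HV × 9.807 MPa/HV = 400.3 MPa = 4.003e+08 Pa.
Convert: Pad sides 1.526 mm × 0.9728 mm = 1.526e-03 m × 9.728e-04 m. Contact area A = 1.526e-03 m × 9.728e-04 m = 1.484e-06 m².
Convert: Depth limit h_lim = 0.01041 mm = 1.041e-05 m.
SI base units throughout: W = 4.504 N, H = 4.003e+08 Pa, K = 1.460e-04.
Allowed volume V_lim = h_lim·A = 1.041e-05 · 1.484e-06 = 1.545e-11 m³.
Thus life L = V_lim·H/(K·W) = 1.545e-11 · 4.003e+08 / (1.460e-04 · 4.504) = 9.408 m.

value=9.408 m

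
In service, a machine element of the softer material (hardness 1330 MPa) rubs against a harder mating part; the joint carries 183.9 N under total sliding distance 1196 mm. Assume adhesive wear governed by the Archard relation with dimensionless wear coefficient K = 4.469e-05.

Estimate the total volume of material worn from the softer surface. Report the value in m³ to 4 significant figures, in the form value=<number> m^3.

All arithmetic holds exact precision, and quoted intermediates are rounded — a lone final rounding, at 4 significant digits.
Convert: Distance covered L = 1196 mm = 1.196 m.
Convert: Hardness H = 1330 MPa = 1.330e+09 Pa.
In SI base units, W = 183.9 N, H = 1.330e+09 Pa, K = 4.469e-05.
By Archard's law, V = K·W·L/H = 4.469e-05 · 183.9 · 1.196 / 1.330e+09 = 7.390e-12 m³.

value=7.390e-12 m^3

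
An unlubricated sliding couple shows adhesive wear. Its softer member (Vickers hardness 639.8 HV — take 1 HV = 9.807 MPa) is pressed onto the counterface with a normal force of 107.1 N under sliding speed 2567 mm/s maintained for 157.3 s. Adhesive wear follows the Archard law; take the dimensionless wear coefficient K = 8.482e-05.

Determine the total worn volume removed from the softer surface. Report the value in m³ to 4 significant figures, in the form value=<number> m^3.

Shown intermediates are rounded. All arithmetic holds full float precision. Rounded just once, at four significant figures.
Convert: Sliding speed v = 2567 mm/s = 2.567 m/s. Sliding distance L = v·t = 2.567 m/s × 157.3 s = 403.8 m.
Convert: Hardness H = 639.8 HV × 9.807 MPa/HV = 6275 MPa = 6.275e+09 Pa.
SI base units throughout: W = 107.1 N, H = 6.275e+09 Pa, K = 8.482e-05.
Archard volume V = K·W·L/H = 8.482e-05 · 107.1 · 403.8 / 6.275e+09 = 5.846e-10 m³.

value=5.846e-10 m^3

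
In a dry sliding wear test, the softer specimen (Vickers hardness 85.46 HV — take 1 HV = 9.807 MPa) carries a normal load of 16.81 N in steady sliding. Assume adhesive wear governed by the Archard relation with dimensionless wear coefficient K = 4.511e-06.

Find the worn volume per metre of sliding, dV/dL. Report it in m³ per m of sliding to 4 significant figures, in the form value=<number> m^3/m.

Intermediate values are displayed rounded; the algebra runs at full float precision. Rounded once at the end, at 4 significant figures.
Hardness H = 85.46 HV × 9.807 MPa/HV = 838.1 MPa = 8.381e+08 Pa.
Collected in SI base units: W = 16.81 N, H = 8.381e+08 Pa, K = 4.511e-06.
Rate of wear dV/dL = K·W/H, per unit distance: 4.511e-06 · 16.81 / 8.381e+08 = 9.048e-14 m³/m.

value=9.048e-14 m^3/m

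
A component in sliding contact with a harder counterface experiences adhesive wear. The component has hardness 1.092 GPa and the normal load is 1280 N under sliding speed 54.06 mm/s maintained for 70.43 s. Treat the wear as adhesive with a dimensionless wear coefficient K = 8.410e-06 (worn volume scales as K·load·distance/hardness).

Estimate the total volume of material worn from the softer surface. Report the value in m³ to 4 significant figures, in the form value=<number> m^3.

value=3.753e-11 m^3

Printed values are rounded; the algebra carries exact precision, and one final rounding to four significant digits.
Convert: Sliding speed v = 54.06 mm/s = 0.05406 m/s. Sliding distance L = v·t = 0.05406 m/s × 70.43 s = 3.807 m.
Convert: Hardness H = 1.092 GPa = 1.092e+09 Pa.
As SI base values: W = 1280 N, H = 1.092e+09 Pa, K = 8.410e-06.
Archard relation: V = K·W·L/H = 8.410e-06 · 1280 · 3.807 / 1.092e+09 = 3.753e-11 m³.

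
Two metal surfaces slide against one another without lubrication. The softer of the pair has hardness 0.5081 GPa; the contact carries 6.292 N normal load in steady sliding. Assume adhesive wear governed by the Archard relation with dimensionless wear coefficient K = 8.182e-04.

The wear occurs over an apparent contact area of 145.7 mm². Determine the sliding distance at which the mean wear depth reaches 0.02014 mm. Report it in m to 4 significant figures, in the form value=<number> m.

value=289.6 m

Each operation holds full precision; printed values are rounded; one last rounding: four significant figures.
Hardness H = 0.5081 GPa = 5.081e+08 Pa.
Contact area A = 145.7 mm² = 1.457e-04 m².
Depth limit h_lim = 0.02014 mm = 2.014e-05 m.
As SI base values: W = 6.292 N, H = 5.081e+08 Pa, K = 8.182e-04.
Volume at the limit: V_lim = h_lim·A = 2.014e-05 · 1.457e-04 = 2.934e-09 m³.
Life L = V_lim·H/(K·W) = 2.934e-09 · 5.081e+08 / (8.182e-04 · 6.292) = 289.6 m.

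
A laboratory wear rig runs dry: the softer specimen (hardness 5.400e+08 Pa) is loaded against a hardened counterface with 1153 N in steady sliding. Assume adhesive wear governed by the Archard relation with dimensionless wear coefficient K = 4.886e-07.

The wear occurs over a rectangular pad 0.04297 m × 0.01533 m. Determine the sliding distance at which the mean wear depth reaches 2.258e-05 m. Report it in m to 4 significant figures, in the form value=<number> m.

Every step carries full float precision. Intermediates appear rounded — rounded once at the end: 4 significant figures.
Contact area A = 0.04297 m × 0.01533 m = 6.587e-04 m².
In SI base units, W = 1153 N, H = 5.400e+08 Pa, K = 4.886e-07.
Wearable volume V_lim = h_lim·A = 2.258e-05 · 6.587e-04 = 1.487e-08 m³.
So the life L = V_lim·H/(K·W) = 1.487e-08 · 5.400e+08 / (4.886e-07 · 1153) = 1.426e+04 m.

value=1.426e+04 m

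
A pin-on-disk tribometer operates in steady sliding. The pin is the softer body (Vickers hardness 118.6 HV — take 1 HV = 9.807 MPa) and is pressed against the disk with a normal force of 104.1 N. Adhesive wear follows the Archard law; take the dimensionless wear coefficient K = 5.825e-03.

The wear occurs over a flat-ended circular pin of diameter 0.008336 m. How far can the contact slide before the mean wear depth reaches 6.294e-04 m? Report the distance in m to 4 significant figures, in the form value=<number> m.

Intermediate values are printed rounded. The computation carries full float precision; rounded once at the end: 4 significant figures.
Hardness H = 118.6 HV × 9.807 MPa/HV = 1163 MPa = 1.163e+09 Pa.
Contact area A = π·d²/4 = π·(0.008336 m)²/4 = 5.458e-05 m².
Collected in SI base units: W = 104.1 N, H = 1.163e+09 Pa, K = 5.825e-03.
Permissible volume V_lim = h_lim·A = 6.294e-04 · 5.458e-05 = 3.435e-08 m³.
Inverting, life L = V_lim·H/(K·W) = 3.435e-08 · 1.163e+09 / (5.825e-03 · 104.1) = 65.89 m.

value=65.89 m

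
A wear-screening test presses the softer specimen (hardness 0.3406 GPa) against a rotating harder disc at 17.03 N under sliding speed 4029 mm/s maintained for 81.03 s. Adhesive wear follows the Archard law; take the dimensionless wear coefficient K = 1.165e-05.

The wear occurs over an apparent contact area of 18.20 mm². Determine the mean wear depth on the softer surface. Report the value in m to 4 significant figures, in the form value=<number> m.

value=1.045e-05 m

Quoted intermediates are rounded. All arithmetic keeps full precision, and rounded once at the end, at four significant figures.
Sliding speed v = 4029 mm/s = 4.029 m/s. The distance L = v·t = 4.029 m/s × 81.03 s = 326.5 m.
Hardness H = 0.3406 GPa = 3.406e+08 Pa.
Contact area A = 18.20 mm² = 1.820e-05 m².
Collected in SI base units: W = 17.03 N, H = 3.406e+08 Pa, K = 1.165e-05.
Volume removed: V = K·W·L/H = 1.165e-05 · 17.03 · 326.5 / 3.406e+08 = 1.902e-10 m³.
Mean depth h = V/A = 1.902e-10 / 1.820e-05 = 1.045e-05 m.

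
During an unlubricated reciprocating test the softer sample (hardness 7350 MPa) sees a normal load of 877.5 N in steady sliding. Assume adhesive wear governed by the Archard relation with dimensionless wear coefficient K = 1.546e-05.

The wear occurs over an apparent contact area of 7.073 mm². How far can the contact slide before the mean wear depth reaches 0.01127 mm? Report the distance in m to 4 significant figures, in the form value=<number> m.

value=43.19 m

Intermediates are shown rounded; the computation holds full float precision, and rounded once at the end to four significant figures.
Convert: Hardness H = 7350 MPa = 7.350e+09 Pa.
Convert: Contact area A = 7.073 mm² = 7.073e-06 m².
Convert: Depth limit h_lim = 0.01127 mm = 1.127e-05 m.
In SI base units, W = 877.5 N, H = 7.350e+09 Pa, K = 1.546e-05.
Limit volume V_lim = h_lim·A = 1.127e-05 · 7.073e-06 = 7.971e-11 m³.
So the life L = V_lim·H/(K·W) = 7.971e-11 · 7.350e+09 / (1.546e-05 · 877.5) = 43.19 m.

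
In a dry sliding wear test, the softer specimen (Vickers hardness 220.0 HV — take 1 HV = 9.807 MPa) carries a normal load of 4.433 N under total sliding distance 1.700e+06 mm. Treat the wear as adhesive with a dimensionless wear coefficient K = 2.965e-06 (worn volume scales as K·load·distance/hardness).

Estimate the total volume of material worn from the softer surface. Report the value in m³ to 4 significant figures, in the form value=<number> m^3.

value=1.036e-11 m^3

Intermediate values appear rounded, and the computation carries exact precision; rounded once at the end, at 4 significant digits.
Convert: Distance covered L = 1.700e+06 mm = 1700 m.
Convert: Hardness H = 220.0 HV × 9.807 MPa/HV = 2158 MPa = 2.158e+09 Pa.
Collected in SI base units: W = 4.433 N, H = 2.158e+09 Pa, K = 2.965e-06.
Volume removed: V = K·W·L/H = 2.965e-06 · 4.433 · 1700 / 2.158e+09 = 1.036e-11 m³.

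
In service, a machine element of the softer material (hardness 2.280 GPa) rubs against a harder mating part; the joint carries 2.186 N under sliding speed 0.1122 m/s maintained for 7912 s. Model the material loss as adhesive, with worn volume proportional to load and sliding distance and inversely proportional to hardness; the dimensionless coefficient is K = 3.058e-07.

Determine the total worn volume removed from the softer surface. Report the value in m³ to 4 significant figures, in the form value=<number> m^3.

value=2.603e-13 m^3

The algebra runs at full float precision; the intermediates are printed rounded — a single final rounding: 4 significant digits.
Distance covered L = v·t = 0.1122 m/s × 7912 s = 887.7 m.
Hardness H = 2.280 GPa = 2.280e+09 Pa.
Restated in SI base units: W = 2.186 N, H = 2.280e+09 Pa, K = 3.058e-07.
Wear volume V = K·W·L/H = 3.058e-07 · 2.186 · 887.7 / 2.280e+09 = 2.603e-13 m³.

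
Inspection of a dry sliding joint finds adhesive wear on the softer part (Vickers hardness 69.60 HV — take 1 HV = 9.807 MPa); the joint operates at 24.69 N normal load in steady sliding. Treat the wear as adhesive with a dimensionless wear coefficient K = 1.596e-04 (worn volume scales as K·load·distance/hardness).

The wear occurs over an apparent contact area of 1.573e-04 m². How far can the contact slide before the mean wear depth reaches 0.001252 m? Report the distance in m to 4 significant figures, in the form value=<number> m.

value=3.411e+04 m

Intermediates are displayed rounded — all working math carries full precision; one final rounding to 4 significant digits.
Hardness H = 69.60 HV × 9.807 MPa/HV = 682.6 MPa = 6.826e+08 Pa.
Expressed in SI base units: W = 24.69 N, H = 6.826e+08 Pa, K = 1.596e-04.
At the depth limit, V_lim = h_lim·A = 0.001252 · 1.573e-04 = 1.969e-07 m³.
Sliding life L = V_lim·H/(K·W) = 1.969e-07 · 6.826e+08 / (1.596e-04 · 24.69) = 3.411e+04 m.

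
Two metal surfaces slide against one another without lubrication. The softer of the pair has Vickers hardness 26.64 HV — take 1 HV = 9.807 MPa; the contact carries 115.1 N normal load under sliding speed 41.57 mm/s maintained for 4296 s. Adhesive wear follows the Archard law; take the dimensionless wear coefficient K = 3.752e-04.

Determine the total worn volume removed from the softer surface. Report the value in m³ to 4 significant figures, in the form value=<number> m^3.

value=2.952e-08 m^3

All arithmetic maintains full float precision. Intermediate values are displayed rounded. Rounded once at the end, at 4 significant digits.
Convert: Sliding speed v = 41.57 mm/s = 0.04157 m/s. Distance L = v·t = 0.04157 m/s × 4296 s = 178.6 m.
Convert: Hardness H = 26.64 HV × 9.807 MPa/HV = 261.3 MPa = 2.613e+08 Pa.
SI base units throughout: W = 115.1 N, H = 2.613e+08 Pa, K = 3.752e-04.
The Archard volume V = K·W·L/H = 3.752e-04 · 115.1 · 178.6 / 2.613e+08 = 2.952e-08 m³.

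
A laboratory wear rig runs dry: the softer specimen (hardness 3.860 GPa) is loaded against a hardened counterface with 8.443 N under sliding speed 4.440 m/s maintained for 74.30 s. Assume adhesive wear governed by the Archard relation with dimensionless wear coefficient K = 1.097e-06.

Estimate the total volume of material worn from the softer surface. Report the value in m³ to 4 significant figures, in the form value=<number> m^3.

Intermediate values are shown rounded. Each operation maintains full precision, and one last rounding, at 4 significant figures.
Sliding distance L = v·t = 4.440 m/s × 74.30 s = 329.9 m.
Hardness H = 3.860 GPa = 3.860e+09 Pa.
SI base units throughout: W = 8.443 N, H = 3.860e+09 Pa, K = 1.097e-06.
Archard volume V = K·W·L/H = 1.097e-06 · 8.443 · 329.9 / 3.860e+09 = 7.916e-13 m³.

value=7.916e-13 m^3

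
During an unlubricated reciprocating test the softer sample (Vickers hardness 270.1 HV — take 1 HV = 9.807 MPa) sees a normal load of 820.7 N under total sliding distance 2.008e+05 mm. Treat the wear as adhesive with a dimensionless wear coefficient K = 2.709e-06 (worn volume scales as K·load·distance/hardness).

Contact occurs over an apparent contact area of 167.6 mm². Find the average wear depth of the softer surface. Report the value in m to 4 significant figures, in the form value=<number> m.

Shown intermediates are rounded — all working math runs at full precision. Rounded once at the end, at 4 significant digits.
Convert: Sliding distance L = 2.008e+05 mm = 200.8 m.
Convert: Hardness H = 270.1 HV × 9.807 MPa/HV = 2649 MPa = 2.649e+09 Pa.
Convert: Contact area A = 167.6 mm² = 1.676e-04 m².
SI base units throughout: W = 820.7 N, H = 2.649e+09 Pa, K = 2.709e-06.
Wear volume V = K·W·L/H = 2.709e-06 · 820.7 · 200.8 / 2.649e+09 = 1.685e-10 m³.
Mean wear depth h = V/A = 1.685e-10 / 1.676e-04 = 1.006e-06 m.

value=1.006e-06 m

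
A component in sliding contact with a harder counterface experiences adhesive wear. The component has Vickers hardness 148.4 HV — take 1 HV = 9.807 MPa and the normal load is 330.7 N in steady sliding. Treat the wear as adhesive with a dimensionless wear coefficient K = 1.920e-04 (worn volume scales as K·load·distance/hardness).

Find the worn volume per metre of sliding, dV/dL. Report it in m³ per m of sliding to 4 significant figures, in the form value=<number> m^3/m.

value=4.363e-11 m^3/m

Intermediates are printed rounded; the algebra runs at full precision — one last rounding to 4 significant digits.
Hardness H = 148.4 HV × 9.807 MPa/HV = 1455 MPa = 1.455e+09 Pa.
Restated in SI base units: W = 330.7 N, H = 1.455e+09 Pa, K = 1.920e-04.
Sliding wear rate dV/dL = K·W/H: 1.920e-04 · 330.7 / 1.455e+09 = 4.363e-11 m³/m.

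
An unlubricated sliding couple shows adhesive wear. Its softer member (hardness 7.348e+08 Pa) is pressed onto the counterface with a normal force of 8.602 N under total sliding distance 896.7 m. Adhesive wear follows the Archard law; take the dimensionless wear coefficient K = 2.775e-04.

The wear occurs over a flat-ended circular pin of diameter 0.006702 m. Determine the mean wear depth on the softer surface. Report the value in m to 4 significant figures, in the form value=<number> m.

All working math carries full float precision, and intermediate values are printed rounded; rounded once at the end: 4 significant figures.
Contact area A = π·d²/4 = π·(0.006702 m)²/4 = 3.528e-05 m².
Restated in SI base units: W = 8.602 N, H = 7.348e+08 Pa, K = 2.775e-04.
Wear volume V = K·W·L/H = 2.775e-04 · 8.602 · 896.7 / 7.348e+08 = 2.913e-09 m³.
Average depth h = V/A = 2.913e-09 / 3.528e-05 = 8.257e-05 m.

value=8.257e-05 m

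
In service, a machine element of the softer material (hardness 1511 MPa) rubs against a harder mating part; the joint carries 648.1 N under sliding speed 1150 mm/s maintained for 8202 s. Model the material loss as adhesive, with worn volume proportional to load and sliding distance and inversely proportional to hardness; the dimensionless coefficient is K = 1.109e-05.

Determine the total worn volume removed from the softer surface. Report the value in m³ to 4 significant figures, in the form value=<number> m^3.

value=4.487e-08 m^3

The intermediates are printed rounded; all working math maintains full float precision — rounded just once to 4 significant digits.
Convert: Sliding speed v = 1150 mm/s = 1.150 m/s. Sliding distance L = v·t = 1.150 m/s × 8202 s = 9432 m.
Convert: Hardness H = 1511 MPa = 1.511e+09 Pa.
Working in SI base units: W = 648.1 N, H = 1.511e+09 Pa, K = 1.109e-05.
By Archard's law, V = K·W·L/H = 1.109e-05 · 648.1 · 9432 / 1.511e+09 = 4.487e-08 m³.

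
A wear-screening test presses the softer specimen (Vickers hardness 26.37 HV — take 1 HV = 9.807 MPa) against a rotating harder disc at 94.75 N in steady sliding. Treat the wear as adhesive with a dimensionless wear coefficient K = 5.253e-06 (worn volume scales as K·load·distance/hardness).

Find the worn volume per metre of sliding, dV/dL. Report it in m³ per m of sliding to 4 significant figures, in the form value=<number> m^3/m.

value=1.925e-12 m^3/m

Printed values are rounded — each operation carries full float precision — rounded just once: four significant figures.
Hardness H = 26.37 HV × 9.807 MPa/HV = 258.6 MPa = 2.586e+08 Pa.
Collected in SI base units: W = 94.75 N, H = 2.586e+08 Pa, K = 5.253e-06.
Wear rate dV/dL = K·W/H (independent of L): 5.253e-06 · 94.75 / 2.586e+08 = 1.925e-12 m³/m.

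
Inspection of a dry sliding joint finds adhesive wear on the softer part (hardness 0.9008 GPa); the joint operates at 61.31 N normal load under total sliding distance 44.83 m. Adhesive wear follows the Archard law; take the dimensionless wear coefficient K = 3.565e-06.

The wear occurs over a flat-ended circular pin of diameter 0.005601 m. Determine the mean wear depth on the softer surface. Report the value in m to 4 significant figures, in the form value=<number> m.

The computation runs at full float precision; intermediates are displayed rounded — a single final rounding, at 4 significant digits.
Convert: Hardness H = 0.9008 GPa = 9.008e+08 Pa.
Convert: Contact area A = π·d²/4 = π·(0.005601 m)²/4 = 2.464e-05 m².
In SI base units, W = 61.31 N, H = 9.008e+08 Pa, K = 3.565e-06.
The Archard volume V = K·W·L/H = 3.565e-06 · 61.31 · 44.83 / 9.008e+08 = 1.088e-11 m³.
Depth h = V/A = 1.088e-11 / 2.464e-05 = 4.415e-07 m.

value=4.415e-07 m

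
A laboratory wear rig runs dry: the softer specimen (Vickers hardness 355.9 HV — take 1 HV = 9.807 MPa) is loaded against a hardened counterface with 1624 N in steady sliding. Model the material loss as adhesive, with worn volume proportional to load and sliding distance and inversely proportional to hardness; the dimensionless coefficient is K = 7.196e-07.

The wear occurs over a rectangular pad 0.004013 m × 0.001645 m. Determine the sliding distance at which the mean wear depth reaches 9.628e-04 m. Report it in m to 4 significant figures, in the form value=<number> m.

The intermediates are printed rounded — each operation runs at full float precision; one last rounding to 4 significant digits.
Convert: Hardness H = 355.9 HV × 9.807 MPa/HV = 3490 MPa = 3.490e+09 Pa.
Convert: Contact area A = 0.004013 m × 0.001645 m = 6.601e-06 m².
SI base units throughout: W = 1624 N, H = 3.490e+09 Pa, K = 7.196e-07.
Allowed volume V_lim = h_lim·A = 9.628e-04 · 6.601e-06 = 6.356e-09 m³.
Life L = V_lim·H/(K·W) = 6.356e-09 · 3.490e+09 / (7.196e-07 · 1624) = 1.898e+04 m.

value=1.898e+04 m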